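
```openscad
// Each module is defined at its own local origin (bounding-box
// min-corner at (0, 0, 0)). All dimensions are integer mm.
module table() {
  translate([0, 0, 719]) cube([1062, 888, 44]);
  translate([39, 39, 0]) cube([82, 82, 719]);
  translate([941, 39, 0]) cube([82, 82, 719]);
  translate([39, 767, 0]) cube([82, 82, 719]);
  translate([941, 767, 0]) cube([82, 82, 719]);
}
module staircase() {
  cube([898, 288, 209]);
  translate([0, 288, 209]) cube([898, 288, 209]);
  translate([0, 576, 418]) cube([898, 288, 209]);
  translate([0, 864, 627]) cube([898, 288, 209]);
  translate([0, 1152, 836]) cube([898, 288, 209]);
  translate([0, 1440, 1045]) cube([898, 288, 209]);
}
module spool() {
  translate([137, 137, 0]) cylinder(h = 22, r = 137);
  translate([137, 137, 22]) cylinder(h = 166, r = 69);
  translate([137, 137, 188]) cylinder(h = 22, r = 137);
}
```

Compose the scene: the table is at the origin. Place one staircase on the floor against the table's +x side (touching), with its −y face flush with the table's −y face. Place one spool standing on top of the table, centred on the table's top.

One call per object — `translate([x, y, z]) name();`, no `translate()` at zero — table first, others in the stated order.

table();
translate([1062, 0, 0]) staircase();
translate([394, 307, 763]) spool();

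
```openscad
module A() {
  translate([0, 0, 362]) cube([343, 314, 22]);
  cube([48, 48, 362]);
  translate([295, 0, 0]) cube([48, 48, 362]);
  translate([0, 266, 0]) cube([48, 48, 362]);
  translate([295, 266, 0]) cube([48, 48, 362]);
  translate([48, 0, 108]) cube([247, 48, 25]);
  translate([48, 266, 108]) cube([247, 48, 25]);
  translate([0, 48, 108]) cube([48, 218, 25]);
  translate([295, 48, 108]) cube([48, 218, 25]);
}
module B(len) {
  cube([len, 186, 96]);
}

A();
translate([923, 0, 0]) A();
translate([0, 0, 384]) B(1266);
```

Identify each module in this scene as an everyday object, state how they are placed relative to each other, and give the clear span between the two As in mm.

A is a stool. B is a beam. A beam spans the tops of two stools. The clear span between the two stools is 580 mm.

Second stool starts at x = 923; first ends at x = 343; clear span = 923 − 343 = 580 mm.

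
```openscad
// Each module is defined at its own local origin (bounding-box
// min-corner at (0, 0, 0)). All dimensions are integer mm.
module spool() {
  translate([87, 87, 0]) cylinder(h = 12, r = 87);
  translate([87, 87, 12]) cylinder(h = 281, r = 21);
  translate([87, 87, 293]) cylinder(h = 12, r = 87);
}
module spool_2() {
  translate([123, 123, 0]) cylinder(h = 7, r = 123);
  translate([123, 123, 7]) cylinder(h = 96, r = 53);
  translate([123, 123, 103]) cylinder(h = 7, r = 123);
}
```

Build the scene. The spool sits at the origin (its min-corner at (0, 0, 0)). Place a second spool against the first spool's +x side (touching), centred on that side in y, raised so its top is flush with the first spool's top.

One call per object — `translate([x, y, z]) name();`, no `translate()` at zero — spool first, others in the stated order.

spool();
translate([174, -36, 195]) spool_2();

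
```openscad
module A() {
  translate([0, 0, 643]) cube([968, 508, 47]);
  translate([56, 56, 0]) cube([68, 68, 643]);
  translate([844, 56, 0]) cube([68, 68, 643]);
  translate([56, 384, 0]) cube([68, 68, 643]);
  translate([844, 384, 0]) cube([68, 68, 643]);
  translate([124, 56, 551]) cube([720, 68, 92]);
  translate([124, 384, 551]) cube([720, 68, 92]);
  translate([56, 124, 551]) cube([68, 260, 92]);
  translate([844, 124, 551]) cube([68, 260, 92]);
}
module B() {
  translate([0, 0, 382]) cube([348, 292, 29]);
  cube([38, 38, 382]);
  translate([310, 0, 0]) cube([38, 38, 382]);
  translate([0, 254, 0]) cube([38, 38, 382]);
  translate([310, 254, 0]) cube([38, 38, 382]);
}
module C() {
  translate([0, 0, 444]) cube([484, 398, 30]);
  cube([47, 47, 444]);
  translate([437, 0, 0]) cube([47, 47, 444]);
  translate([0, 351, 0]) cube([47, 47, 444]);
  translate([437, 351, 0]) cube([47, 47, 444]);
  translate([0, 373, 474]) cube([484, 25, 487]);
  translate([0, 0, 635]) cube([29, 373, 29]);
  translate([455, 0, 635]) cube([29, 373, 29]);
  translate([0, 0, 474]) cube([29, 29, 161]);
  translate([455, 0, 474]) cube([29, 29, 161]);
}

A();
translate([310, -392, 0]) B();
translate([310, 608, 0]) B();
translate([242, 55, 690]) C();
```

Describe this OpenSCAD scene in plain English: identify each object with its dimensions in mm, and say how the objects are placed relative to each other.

A is a table with a 968×508 mm rectangular top, 47 mm thick, top surface at z = 690 mm, supported by four 68×68 mm square legs, each inset 56 mm from the nearest pair of top edges, running from the floor. Four apron rails, 68 mm thick and 92 mm tall, run between adjacent legs with their top edges flush with the underside of the top and their outer faces flush with the legs' outer faces.

B is a simple wooden stool: a rectangular seat 348 mm (x) by 292 mm (y), 29 mm thick, top face at z = 411 mm, on four square legs, each 38×38 mm in cross-section. The legs rest on z = 0, each flush with a corner of the seat.

C is a chair: 484×398 mm seat, 30 mm thick, top at z = 474 mm, on four 47 mm square corner legs flush with the seat edges. A 25 mm thick backrest slab spans the full seat width, extending 487 mm above the seat top, its back face flush with the seat's +y edge. Two armrests of 29×29 mm section run along each side from the seat's front edge to the front of the backrest, top faces 190 mm above the seat top and outer faces flush with the seat's x-edges; a 29×29 mm post under the front of each armrest stands on the seat at the front corner.

Two stools sit around the table at the −y, +y sides. The chair is on top of the table, centred.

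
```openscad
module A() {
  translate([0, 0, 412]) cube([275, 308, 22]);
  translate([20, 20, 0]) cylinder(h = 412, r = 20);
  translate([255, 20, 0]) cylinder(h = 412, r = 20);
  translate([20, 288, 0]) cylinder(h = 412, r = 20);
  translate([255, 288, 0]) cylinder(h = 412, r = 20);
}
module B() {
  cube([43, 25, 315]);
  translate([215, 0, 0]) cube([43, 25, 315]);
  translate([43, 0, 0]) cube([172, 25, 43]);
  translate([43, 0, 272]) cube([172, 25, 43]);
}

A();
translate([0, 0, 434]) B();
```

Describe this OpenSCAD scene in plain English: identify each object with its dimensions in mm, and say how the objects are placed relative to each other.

A is a four-legged stool. The seat is a 275×308×22 mm slab whose top surface is at z = 434 mm; four round legs, each 40 mm in diameter, run from the floor (z = 0) to the underside of the seat, each leg's axis is inset half a diameter from the nearest pair of seat edges (so the leg's bounding box is flush with the corner).

B is a rectangular picture frame lying in the x–z plane (depth along y). The opening is 172 mm wide (x) by 229 mm tall (z), surrounded by a border 43 mm wide on all four sides. The frame is 25 mm deep and is made of two full-height vertical stiles with two horizontal rails fitted between them.

The picture frame is on top of the stool.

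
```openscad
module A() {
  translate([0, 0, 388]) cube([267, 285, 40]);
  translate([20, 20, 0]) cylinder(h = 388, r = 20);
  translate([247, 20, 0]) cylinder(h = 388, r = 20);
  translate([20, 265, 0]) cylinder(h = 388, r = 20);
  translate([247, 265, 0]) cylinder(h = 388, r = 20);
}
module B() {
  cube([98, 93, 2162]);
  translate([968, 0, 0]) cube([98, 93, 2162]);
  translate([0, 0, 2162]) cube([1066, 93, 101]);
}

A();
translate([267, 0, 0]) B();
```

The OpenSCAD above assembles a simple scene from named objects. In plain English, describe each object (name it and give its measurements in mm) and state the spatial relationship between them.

A is a four-legged stool. The seat is a 267×285×40 mm slab whose top surface is at z = 428 mm; four round legs, each 40 mm in diameter, run from the floor (z = 0) to the underside of the seat, each leg's axis is inset half a diameter from the nearest pair of seat edges (so the leg's bounding box is flush with the corner).

B is a door frame. The clear opening is 870 mm wide and 2162 mm high. Two 98 mm wide jambs, 93 mm deep, stand either side of the opening from the floor to the top of the opening. A 101 mm thick head sits across the top of both jambs, spanning the full outside width of the frame.

The door frame is against the stool's +x side, with their −y faces flush.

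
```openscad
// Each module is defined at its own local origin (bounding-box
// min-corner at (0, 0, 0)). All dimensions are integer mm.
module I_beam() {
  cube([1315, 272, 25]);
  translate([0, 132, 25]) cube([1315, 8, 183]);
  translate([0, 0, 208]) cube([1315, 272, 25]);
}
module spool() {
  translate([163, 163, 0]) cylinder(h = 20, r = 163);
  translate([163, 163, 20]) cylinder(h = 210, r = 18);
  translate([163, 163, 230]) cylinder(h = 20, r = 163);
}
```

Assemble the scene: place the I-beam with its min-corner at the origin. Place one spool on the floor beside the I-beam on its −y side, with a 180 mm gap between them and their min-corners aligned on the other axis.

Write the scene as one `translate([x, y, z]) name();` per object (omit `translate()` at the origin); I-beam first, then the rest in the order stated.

I_beam();
translate([0, -506, 0]) spool();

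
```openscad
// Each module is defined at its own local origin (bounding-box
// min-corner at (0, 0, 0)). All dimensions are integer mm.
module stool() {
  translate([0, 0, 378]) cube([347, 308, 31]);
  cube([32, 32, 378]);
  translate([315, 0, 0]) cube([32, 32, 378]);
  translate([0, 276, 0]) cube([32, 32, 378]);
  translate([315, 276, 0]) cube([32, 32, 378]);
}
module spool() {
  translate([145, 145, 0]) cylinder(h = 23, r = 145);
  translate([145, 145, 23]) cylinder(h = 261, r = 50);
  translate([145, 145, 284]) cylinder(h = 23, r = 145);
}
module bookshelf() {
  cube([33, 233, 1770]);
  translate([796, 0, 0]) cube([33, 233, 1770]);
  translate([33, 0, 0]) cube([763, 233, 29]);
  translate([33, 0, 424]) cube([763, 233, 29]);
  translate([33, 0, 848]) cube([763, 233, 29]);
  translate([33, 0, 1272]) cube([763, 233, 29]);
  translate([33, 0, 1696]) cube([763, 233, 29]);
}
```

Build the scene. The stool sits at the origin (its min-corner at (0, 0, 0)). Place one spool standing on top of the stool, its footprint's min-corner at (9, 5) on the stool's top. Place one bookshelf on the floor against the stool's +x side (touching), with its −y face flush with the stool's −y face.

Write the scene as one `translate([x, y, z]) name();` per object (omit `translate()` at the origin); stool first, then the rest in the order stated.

stool();
translate([9, 5, 409]) spool();
translate([347, 0, 0]) bookshelf();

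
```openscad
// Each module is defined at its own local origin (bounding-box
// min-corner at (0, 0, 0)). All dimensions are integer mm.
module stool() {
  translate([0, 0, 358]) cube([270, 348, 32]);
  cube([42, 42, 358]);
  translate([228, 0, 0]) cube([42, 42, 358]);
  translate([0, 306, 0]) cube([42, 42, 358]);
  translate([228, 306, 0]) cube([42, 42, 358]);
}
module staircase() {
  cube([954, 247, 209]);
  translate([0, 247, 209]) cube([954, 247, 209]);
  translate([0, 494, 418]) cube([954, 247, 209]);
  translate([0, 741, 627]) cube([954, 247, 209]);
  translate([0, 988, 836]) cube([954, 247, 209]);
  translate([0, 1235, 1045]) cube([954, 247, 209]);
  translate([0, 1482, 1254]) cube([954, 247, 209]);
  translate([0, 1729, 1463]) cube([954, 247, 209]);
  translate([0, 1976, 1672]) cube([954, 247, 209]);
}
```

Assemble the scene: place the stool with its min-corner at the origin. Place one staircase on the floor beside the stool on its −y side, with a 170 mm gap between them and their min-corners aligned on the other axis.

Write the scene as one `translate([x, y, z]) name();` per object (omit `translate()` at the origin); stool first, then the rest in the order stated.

stool();
translate([0, -2393, 0]) staircase();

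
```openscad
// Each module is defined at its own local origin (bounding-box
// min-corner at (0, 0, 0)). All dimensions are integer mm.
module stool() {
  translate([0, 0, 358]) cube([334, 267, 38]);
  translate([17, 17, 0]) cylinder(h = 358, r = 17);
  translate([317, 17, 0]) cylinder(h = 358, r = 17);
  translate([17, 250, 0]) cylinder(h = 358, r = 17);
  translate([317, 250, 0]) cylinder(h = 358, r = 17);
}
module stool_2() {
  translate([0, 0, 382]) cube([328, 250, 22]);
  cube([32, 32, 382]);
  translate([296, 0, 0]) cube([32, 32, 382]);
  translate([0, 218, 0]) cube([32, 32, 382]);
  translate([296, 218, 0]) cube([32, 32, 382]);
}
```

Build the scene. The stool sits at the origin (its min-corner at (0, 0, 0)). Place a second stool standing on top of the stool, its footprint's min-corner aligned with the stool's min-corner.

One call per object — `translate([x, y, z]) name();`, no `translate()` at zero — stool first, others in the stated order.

stool();
translate([0, 0, 396]) stool_2();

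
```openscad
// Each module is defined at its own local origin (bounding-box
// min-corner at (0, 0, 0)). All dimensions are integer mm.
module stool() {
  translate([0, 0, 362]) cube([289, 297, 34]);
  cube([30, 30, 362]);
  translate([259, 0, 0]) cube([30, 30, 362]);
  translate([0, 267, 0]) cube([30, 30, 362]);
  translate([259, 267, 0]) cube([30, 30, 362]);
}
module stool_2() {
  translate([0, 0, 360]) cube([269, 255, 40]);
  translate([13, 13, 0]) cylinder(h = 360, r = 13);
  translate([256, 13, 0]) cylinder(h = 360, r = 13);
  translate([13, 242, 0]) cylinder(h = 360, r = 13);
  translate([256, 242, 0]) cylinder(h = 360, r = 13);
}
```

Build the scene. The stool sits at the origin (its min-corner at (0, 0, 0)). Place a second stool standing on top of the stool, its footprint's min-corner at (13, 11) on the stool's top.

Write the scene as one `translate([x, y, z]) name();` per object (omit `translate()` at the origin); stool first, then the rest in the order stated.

stool();
translate([13, 11, 396]) stool_2();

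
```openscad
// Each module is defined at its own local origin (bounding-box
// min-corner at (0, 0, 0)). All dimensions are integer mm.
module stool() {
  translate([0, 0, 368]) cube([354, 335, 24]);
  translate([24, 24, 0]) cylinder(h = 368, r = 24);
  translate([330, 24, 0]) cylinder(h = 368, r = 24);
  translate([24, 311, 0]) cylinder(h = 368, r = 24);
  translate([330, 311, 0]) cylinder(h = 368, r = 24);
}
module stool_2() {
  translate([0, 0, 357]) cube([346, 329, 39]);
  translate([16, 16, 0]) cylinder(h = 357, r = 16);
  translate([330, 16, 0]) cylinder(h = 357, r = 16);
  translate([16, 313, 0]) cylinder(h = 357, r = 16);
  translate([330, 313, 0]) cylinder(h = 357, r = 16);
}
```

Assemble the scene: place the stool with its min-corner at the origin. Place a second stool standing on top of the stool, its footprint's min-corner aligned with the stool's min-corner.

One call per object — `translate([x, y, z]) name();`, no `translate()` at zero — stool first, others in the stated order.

stool();
translate([0, 0, 392]) stool_2();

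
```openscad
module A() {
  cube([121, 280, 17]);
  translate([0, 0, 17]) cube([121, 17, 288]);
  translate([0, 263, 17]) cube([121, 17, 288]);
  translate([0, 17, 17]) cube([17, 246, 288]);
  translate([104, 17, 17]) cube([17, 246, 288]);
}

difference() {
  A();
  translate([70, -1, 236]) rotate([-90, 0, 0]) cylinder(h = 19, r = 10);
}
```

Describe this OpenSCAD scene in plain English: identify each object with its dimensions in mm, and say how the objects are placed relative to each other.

A is an open-topped rectangular box: outside dimensions 121×280×305 mm, with a uniform wall and base thickness of 17 mm. The base is a full 121×280 slab on the floor; four walls sit on top of the base. The front and back walls (the −y and +y sides) span the full width; the two side walls fit between them.

The open box has a circular hole of radius 10 mm through its front wall, centred at (x = 70, z = 236).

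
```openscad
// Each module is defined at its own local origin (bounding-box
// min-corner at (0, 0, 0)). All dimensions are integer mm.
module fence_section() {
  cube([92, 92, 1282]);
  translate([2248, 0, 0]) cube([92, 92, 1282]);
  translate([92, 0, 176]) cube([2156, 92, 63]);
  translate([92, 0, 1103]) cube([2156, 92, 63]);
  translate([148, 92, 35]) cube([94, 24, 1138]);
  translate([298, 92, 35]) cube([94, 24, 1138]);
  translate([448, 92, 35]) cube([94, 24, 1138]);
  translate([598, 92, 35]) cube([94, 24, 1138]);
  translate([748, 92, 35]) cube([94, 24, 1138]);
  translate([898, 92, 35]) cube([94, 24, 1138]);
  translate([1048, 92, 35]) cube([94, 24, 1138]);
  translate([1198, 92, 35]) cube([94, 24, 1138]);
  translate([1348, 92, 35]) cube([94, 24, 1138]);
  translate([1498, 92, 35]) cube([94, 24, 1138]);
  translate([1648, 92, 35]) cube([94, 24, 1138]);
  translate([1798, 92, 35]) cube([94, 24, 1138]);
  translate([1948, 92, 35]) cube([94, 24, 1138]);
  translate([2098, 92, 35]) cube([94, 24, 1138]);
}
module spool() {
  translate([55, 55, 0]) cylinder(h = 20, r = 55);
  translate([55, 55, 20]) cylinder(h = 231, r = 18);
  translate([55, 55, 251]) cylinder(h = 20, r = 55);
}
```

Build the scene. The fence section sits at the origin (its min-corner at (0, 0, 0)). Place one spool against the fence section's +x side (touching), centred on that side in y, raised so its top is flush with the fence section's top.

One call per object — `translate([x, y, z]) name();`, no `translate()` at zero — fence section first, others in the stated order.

fence_section();
translate([2340, 3, 1011]) spool();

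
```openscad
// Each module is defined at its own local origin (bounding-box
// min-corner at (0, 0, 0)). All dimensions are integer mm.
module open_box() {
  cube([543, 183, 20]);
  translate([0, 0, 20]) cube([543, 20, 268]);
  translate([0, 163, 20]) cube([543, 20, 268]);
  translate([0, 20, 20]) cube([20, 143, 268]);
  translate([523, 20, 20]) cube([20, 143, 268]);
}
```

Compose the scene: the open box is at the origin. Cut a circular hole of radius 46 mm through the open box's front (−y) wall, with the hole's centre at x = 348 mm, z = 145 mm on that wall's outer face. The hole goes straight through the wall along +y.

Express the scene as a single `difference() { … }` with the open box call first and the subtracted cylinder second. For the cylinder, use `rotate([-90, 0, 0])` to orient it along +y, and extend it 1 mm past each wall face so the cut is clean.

difference() {
  open_box();
  translate([348, -1, 145]) rotate([-90, 0, 0]) cylinder(h = 22, r = 46);
}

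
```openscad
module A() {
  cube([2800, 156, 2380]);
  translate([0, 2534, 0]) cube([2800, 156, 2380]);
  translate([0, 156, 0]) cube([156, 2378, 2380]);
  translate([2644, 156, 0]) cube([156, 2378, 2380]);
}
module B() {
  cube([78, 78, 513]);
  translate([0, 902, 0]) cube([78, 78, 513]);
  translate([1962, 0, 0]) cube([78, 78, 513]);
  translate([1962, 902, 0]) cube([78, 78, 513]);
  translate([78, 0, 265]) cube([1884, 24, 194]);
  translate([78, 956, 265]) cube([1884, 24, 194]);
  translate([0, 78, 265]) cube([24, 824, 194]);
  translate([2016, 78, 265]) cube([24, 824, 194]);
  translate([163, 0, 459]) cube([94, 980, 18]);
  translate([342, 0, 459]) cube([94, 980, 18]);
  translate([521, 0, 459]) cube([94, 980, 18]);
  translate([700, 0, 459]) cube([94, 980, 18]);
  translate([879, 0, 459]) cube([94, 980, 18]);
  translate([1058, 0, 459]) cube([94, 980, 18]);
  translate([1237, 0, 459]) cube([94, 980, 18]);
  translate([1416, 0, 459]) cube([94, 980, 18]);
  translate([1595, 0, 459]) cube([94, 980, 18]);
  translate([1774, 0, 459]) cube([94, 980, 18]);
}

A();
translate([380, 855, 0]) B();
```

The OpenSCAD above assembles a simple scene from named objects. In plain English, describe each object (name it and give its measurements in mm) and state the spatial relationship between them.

A is the wall frame of a small rectangular building: four walls, each 2380 mm tall and 156 mm thick, enclosing a footprint 2800 mm (x) by 2690 mm (y) outside-to-outside, with no floor or roof. The front and back walls (the −y and +y sides) span the full width; the two side walls fit between them.

B is a bed frame 2040 mm long (x) by 980 mm wide (y). Four 78×78 mm corner posts, 513 mm tall, at the corners of the footprint. Four rails of 24 mm thickness and 194 mm height run between adjacent posts with their undersides at z = 265 mm, their outer faces flush with the outside of the frame (the two x-running rails run between the posts' inner faces; the two y-running rails run between the posts' inner faces). 10 slats, each 94 mm wide (x) and 18 mm thick, lie across the top of the two x-running rails, running the full 980 mm width of the frame in y; the slats are evenly spaced along x between the inner faces of the end posts with equal gaps (rounded down to the nearest mm) at the −x end and between each pair — any rounding remainder accumulates at the +x end.

The bed frame sits inside the house frame, centred.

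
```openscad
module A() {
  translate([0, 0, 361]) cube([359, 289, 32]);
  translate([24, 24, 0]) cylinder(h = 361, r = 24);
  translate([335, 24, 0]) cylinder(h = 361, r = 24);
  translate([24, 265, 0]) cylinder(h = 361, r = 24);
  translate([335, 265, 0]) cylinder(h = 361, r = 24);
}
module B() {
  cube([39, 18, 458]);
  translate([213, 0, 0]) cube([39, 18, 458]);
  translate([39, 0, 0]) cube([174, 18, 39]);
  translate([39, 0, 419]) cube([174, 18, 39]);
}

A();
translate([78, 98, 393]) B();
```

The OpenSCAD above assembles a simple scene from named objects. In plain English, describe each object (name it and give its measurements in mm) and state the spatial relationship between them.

A is a simple wooden stool: a rectangular seat 359 mm (x) by 289 mm (y), 32 mm thick, top face at z = 393 mm, on four round legs, each 48 mm in diameter. The legs rest on z = 0, each leg's axis is inset half a diameter from the nearest pair of seat edges (so the leg's bounding box is flush with the corner).

B is a picture frame with a 174×380 mm rectangular opening (x by z) and a uniform 39 mm border on every side. Frame depth is 18 mm along y. It is built from two vertical stiles running the full outside height and two horizontal rails spanning the gap between the stiles.

The picture frame is on top of the stool.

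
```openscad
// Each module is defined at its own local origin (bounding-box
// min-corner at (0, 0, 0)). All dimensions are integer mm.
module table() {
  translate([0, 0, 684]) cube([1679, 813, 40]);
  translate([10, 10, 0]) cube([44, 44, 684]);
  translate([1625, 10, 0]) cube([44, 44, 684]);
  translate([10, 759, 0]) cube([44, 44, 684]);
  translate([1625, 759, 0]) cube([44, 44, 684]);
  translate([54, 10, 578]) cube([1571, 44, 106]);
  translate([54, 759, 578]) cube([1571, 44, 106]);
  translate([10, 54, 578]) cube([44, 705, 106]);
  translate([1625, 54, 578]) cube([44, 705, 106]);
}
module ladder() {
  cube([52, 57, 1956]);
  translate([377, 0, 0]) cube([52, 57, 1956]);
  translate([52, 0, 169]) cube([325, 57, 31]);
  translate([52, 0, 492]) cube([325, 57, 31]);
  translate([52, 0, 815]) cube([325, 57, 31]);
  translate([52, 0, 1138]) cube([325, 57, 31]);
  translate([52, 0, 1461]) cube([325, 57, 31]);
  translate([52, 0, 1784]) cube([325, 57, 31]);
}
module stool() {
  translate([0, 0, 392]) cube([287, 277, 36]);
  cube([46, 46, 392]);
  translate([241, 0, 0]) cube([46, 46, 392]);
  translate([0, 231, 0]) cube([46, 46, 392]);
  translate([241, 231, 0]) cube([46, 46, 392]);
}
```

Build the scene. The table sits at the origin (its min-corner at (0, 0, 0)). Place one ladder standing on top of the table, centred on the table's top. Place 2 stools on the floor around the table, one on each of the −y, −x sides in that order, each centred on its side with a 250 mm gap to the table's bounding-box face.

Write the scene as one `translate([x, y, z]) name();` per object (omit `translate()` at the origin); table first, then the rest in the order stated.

table();
translate([625, 378, 724]) ladder();
translate([696, -527, 0]) stool();
translate([-537, 268, 0]) stool();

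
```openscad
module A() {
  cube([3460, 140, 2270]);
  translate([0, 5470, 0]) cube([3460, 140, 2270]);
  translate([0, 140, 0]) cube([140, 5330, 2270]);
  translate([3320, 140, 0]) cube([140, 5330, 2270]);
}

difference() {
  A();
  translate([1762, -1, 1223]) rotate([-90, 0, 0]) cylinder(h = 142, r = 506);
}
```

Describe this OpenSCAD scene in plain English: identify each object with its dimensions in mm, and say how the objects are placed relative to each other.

A is the wall frame of a small rectangular building: four walls, each 2270 mm tall and 140 mm thick, enclosing a footprint 3460 mm (x) by 5610 mm (y) outside-to-outside, with no floor or roof. The front and back walls (the −y and +y sides) span the full width; the two side walls fit between them.

The house frame has a circular hole of radius 506 mm through its front wall, centred at (x = 1762, z = 1223).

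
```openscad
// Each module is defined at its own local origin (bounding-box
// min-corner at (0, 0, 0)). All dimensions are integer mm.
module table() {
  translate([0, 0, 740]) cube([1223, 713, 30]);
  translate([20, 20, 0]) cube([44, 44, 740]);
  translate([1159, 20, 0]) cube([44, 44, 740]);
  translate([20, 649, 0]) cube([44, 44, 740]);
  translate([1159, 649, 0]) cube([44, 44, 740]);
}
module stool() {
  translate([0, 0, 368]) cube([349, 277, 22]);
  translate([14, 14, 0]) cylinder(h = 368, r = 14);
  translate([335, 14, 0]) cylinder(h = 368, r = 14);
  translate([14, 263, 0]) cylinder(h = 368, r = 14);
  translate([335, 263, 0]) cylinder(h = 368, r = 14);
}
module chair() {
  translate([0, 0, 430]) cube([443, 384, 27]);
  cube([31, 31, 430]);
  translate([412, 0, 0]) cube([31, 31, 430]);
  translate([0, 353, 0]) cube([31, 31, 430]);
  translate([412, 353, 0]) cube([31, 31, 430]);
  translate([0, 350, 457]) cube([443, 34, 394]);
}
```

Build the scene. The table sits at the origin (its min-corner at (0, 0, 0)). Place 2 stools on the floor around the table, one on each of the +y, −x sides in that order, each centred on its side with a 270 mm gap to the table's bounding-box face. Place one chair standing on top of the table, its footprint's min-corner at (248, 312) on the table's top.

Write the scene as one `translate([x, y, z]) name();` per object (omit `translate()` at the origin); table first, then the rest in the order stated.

table();
translate([437, 983, 0]) stool();
translate([-619, 218, 0]) stool();
translate([248, 312, 770]) chair();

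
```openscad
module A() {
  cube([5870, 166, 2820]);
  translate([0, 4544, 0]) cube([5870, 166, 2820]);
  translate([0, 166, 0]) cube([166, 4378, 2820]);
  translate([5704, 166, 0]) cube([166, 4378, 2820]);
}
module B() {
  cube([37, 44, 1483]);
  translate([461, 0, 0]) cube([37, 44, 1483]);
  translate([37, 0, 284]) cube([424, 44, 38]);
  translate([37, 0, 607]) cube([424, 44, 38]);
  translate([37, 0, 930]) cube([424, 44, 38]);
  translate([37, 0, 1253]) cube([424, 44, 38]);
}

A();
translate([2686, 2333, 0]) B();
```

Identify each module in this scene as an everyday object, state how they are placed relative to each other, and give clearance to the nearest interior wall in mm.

Clearances: x = 2520, y = 2167; minimum 2167 mm.

A is a house frame. B is a ladder. The ladder sits inside the house frame, centred. The clearance to the nearest interior wall is 2167 mm.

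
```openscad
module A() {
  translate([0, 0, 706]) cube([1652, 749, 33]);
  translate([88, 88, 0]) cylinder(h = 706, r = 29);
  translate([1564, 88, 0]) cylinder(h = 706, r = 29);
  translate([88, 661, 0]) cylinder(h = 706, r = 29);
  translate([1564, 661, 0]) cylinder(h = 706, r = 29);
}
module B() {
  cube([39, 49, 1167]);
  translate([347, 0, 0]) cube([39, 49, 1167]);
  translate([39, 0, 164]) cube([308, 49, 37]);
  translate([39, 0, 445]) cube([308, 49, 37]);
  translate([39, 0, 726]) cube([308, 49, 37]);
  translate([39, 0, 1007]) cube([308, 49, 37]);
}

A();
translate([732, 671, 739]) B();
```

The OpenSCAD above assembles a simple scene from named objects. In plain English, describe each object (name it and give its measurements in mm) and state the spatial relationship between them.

A is a table with a 1652×749 mm rectangular top, 33 mm thick, top surface at z = 739 mm, supported by four round legs of 58 mm diameter, each leg's bounding box inset 59 mm from the nearest pair of top edges, running from the floor.

B is a wooden ladder with two side rails of 39×49 mm section and 1167 mm height, set 386 mm apart overall. Between them run 4 rectangular rungs (49 mm deep, 37 mm thick), front faces flush with the rails' −y face. The bottom of the first rung is 164 mm above the floor and each subsequent rung is 281 mm higher than the one below.

The ladder is on top of the table.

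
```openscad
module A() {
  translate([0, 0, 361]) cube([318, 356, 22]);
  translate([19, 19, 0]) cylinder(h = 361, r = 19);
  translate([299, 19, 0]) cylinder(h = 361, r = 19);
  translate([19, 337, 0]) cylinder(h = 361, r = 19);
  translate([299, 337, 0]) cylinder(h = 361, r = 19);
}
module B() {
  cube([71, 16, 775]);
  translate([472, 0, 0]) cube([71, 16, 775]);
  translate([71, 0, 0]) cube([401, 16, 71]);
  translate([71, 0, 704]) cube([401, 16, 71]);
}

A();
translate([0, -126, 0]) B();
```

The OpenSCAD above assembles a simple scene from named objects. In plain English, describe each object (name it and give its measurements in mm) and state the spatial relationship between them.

A is a four-legged stool. The seat is 318×356 mm, 22 mm thick, top at z = 383 mm. It stands on four round legs, each 38 mm in diameter, from z = 0 to the seat underside, each leg's axis is inset half a diameter from the nearest pair of seat edges (so the leg's bounding box is flush with the corner).

B is a picture frame with a 401×633 mm rectangular opening (x by z) and a uniform 71 mm border on every side. Frame depth is 16 mm along y. It is built from two vertical stiles running the full outside height and two horizontal rails spanning the gap between the stiles.

The picture frame is on the floor beside the stool on its −y side.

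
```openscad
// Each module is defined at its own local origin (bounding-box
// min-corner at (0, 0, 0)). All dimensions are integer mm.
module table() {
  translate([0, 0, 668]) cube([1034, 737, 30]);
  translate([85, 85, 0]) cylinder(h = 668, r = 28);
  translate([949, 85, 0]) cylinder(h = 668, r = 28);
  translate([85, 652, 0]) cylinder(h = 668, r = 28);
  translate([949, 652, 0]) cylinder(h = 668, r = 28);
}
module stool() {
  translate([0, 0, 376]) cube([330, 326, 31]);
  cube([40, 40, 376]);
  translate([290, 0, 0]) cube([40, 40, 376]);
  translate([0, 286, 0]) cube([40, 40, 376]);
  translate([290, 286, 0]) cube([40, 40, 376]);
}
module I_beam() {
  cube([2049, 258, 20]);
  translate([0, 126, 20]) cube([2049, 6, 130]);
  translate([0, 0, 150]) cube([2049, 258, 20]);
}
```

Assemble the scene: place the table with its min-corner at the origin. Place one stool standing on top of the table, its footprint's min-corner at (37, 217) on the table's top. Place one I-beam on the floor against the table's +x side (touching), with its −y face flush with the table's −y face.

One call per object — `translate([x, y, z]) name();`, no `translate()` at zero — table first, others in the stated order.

table();
translate([37, 217, 698]) stool();
translate([1034, 0, 0]) I_beam();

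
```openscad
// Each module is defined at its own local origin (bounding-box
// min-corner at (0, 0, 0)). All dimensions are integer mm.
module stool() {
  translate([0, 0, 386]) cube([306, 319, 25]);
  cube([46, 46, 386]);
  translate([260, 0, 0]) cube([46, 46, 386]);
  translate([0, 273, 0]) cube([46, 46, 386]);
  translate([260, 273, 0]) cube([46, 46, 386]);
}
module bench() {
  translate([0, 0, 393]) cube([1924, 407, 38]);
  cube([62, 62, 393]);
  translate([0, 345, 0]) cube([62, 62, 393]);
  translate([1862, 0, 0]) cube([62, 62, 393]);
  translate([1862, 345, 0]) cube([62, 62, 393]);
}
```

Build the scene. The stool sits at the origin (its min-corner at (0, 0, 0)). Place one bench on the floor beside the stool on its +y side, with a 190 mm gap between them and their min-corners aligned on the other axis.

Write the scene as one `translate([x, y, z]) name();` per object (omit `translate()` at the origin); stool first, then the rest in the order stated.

stool();
translate([0, 509, 0]) bench();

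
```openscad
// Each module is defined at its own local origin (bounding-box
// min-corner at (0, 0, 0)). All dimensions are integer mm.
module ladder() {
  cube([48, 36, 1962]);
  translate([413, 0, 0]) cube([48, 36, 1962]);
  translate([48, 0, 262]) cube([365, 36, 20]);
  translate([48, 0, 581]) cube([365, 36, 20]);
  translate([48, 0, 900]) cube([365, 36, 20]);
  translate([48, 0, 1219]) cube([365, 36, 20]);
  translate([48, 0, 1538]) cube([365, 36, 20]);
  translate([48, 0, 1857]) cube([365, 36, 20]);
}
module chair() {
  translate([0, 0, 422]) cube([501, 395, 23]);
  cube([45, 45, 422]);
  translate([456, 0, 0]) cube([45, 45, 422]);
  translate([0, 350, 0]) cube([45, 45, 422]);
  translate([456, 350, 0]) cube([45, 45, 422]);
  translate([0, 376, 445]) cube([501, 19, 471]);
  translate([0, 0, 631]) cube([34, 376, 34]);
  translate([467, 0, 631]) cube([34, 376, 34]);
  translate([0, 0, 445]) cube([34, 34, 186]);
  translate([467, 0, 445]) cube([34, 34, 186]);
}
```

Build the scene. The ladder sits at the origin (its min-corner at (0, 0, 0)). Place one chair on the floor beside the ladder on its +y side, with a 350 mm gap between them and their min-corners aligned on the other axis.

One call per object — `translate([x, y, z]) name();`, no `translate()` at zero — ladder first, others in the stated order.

ladder();
translate([0, 386, 0]) chair();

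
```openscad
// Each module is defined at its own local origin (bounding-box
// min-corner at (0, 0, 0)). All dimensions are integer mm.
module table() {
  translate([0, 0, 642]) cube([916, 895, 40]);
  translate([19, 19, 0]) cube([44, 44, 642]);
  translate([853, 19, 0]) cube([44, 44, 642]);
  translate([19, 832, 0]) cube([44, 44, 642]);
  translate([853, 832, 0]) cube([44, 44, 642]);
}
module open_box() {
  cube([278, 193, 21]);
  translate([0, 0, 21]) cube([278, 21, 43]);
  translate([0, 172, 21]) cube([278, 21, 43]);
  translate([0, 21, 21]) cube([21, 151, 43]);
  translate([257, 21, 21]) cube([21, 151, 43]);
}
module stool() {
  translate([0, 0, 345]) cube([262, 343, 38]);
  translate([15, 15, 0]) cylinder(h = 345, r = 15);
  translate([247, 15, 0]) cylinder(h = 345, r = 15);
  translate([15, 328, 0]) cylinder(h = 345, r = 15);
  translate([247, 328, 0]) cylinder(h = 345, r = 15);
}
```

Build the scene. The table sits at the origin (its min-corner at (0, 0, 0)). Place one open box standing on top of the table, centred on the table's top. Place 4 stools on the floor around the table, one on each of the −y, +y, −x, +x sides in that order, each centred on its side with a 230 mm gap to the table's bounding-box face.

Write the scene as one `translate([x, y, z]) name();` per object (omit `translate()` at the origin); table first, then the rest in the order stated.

table();
translate([319, 351, 682]) open_box();
translate([327, -573, 0]) stool();
translate([327, 1125, 0]) stool();
translate([-492, 276, 0]) stool();
translate([1146, 276, 0]) stool();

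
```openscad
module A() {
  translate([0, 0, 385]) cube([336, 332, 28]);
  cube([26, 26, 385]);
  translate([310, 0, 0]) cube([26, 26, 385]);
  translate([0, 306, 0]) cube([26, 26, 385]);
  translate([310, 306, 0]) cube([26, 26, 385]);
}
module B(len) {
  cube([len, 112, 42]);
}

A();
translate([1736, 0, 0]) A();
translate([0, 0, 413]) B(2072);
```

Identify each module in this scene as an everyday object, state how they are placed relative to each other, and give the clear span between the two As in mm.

A is a stool. B is a beam. A beam spans the tops of two stools. The clear span between the two stools is 1400 mm.

Second stool starts at x = 1736; first ends at x = 336; clear span = 1736 − 336 = 1400 mm.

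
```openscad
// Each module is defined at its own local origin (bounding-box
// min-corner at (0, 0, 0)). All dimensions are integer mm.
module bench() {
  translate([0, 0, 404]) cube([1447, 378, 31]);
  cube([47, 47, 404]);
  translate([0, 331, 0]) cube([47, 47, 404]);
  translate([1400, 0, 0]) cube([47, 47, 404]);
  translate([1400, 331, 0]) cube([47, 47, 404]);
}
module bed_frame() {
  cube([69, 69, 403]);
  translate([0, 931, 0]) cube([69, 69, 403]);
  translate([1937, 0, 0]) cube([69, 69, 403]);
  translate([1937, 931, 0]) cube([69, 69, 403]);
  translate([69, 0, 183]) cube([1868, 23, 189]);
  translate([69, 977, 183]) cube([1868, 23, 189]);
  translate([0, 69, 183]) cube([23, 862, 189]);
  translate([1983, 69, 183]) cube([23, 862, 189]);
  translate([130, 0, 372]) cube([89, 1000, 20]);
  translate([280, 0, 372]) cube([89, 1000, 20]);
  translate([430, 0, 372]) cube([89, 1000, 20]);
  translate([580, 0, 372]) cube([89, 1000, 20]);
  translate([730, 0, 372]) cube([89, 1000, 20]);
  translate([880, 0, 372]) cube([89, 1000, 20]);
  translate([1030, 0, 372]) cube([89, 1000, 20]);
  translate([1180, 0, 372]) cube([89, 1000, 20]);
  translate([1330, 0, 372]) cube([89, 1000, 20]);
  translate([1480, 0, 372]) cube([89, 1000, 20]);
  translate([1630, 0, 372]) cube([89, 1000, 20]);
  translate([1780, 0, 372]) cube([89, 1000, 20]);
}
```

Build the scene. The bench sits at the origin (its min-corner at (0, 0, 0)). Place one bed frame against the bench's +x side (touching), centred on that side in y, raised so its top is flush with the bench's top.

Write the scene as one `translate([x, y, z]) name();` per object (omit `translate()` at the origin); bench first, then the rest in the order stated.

bench();
translate([1447, -311, 32]) bed_frame();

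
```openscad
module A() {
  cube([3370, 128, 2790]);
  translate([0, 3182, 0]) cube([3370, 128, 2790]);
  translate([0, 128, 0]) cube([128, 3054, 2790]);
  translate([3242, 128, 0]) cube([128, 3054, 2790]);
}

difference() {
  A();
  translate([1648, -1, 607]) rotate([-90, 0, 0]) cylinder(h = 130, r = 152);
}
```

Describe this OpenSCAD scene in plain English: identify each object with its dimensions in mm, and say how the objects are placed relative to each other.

A is the wall frame of a small rectangular building: four walls, each 2790 mm tall and 128 mm thick, enclosing a footprint 3370 mm (x) by 3310 mm (y) outside-to-outside, with no floor or roof. The front and back walls (the −y and +y sides) span the full width; the two side walls fit between them.

The house frame has a circular hole of radius 152 mm through its front wall, centred at (x = 1648, z = 607).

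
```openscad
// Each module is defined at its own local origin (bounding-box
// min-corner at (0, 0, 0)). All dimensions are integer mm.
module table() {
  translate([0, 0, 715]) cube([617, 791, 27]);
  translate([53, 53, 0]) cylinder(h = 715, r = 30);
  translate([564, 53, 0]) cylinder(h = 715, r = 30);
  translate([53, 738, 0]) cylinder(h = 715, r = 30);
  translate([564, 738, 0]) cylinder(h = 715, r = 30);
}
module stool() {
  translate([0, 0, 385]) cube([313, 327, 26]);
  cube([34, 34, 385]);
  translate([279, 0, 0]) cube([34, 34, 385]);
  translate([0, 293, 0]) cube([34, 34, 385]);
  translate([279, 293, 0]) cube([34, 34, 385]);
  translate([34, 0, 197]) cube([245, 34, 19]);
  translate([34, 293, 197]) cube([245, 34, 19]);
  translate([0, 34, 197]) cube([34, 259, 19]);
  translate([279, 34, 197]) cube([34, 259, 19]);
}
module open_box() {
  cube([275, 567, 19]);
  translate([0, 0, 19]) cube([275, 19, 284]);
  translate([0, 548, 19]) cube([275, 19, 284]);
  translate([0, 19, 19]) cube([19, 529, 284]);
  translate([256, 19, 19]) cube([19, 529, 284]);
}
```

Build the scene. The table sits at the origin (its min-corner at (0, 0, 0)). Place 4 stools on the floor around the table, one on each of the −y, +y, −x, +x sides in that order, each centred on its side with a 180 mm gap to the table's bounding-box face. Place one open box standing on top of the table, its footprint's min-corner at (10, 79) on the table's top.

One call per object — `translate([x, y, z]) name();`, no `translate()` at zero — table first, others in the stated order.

table();
translate([152, -507, 0]) stool();
translate([152, 971, 0]) stool();
translate([-493, 232, 0]) stool();
translate([797, 232, 0]) stool();
translate([10, 79, 742]) open_box();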